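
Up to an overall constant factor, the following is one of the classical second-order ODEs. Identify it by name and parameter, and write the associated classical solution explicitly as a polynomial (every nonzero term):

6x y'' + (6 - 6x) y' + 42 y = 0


All three coefficients share the factor 6; dividing through by 6 gives  x y'' + (1 - x) y' + 7 y = 0.
This matches the Laguerre equation x y'' + (1 - x) y' + n y = 0 with n = 7; the polynomial solution is L_7(x).
With y = sum_k a_k x^k, matching x^k gives (k+1)k a_{k+1} + (k+1) a_{k+1} - k a_k + n a_k = 0, i.e. (k+1)^2 a_{k+1} = (k - n) a_k = (k - 7) a_k. The right side vanishes at k = 7, so the series terminates at degree 7.
Standard normalization L_n(0) = 1 gives a_0 = 1. Work upward with a_{k+1} = (k - 7) a_k / (k+1)^2:
  a_1 = (0 - 7)(1) / 1^2 = -7/1 = -7
  a_2 = (1 - 7)(-7) / 2^2 = 42/4 = 21/2
  a_3 = (2 - 7)(21/2) / 3^2 = (-105/2)/9 = -35/6
  a_4 = (3 - 7)(-35/6) / 4^2 = (70/3)/16 = 35/24
  a_5 = (4 - 7)(35/24) / 5^2 = (-35/8)/25 = -7/40
  a_6 = (5 - 7)(-7/40) / 6^2 = (7/20)/36 = 7/720
  a_7 = (6 - 7)(7/720) / 7^2 = (-7/720)/49 = -1/5040
Hence L_7(x) = -x^7/5040 + 7 x^6/720 - 7 x^5/40 + 35 x^4/24 - 35 x^3/6 + 21 x^2/2 - 7 x + 1.

L_7(x); series = -x^7/5040 + 7 x^6/720 - 7 x^5/40 + 35 x^4/24 - 35 x^3/6 + 21 x^2/2 - 7 x + 1


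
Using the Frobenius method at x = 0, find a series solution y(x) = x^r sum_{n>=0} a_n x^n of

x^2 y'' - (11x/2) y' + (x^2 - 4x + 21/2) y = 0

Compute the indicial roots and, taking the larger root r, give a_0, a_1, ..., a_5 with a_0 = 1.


Write in Frobenius form y'' + (p(x)/x) y' + (q(x)/x^2) y = 0:
  p(x) = -11/2,  q(x) = x^2 - 4x + 21/2.
Indicial equation: r(r-1) + (-11/2) r + (21/2) = 0 -> roots r_1 = 7/2, r_2 = 3.
Take r = r_1 = 7/2. Let y(x) = x^r sum_{n>=0} a_n x^n with a_0 = 1.
Substitute y = x^r sum a_n x^n and match x^{r+n}. The recurrence is
  D(n) a_n - 4 a_{n-1} + 1 a_{n-2} = 0,  where D(n) = (r+n)(r+n-1) + (-11/2)(r+n) + (21/2).
  a_n = [4 a_{n-1} - 1 a_{n-2}] / D(n).
Since the indicial polynomial factors as (r - r_1)(r - r_2), D(n) = (r_1 + n - r_1)(r_1 + n - r_2) = n(n + 1/2).
Evaluating step by step (a_0 = 1):
  n = 1: D(1) = 1(1 + 1/2) = 3/2; numerator = 4(1) = 4; a_1 = (4)/(3/2) = 8/3
  n = 2: D(2) = 2(2 + 1/2) = 5; numerator = 4(8/3) - 1(1) = 29/3; a_2 = (29/3)/(5) = 29/15
  n = 3: D(3) = 3(3 + 1/2) = 21/2; numerator = 4(29/15) - 1(8/3) = 76/15; a_3 = (76/15)/(21/2) = 152/315
  n = 4: D(4) = 4(4 + 1/2) = 18; numerator = 4(152/315) - 1(29/15) = -1/315; a_4 = (-1/315)/(18) = -1/5670
  n = 5: D(5) = 5(5 + 1/2) = 55/2; numerator = 4(-1/5670) - 1(152/315) = -274/567; a_5 = (-274/567)/(55/2) = -548/31185

r = 7/2; a_0 = 1; a_1 = 8/3; a_2 = 29/15; a_3 = 152/315; a_4 = -1/5670; a_5 = -548/31185


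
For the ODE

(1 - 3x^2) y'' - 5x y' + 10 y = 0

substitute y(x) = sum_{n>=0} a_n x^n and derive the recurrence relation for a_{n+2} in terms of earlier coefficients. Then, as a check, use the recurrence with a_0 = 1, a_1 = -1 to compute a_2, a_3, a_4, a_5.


Substitute y = sum_n a_n x^n.
(1 - 3 x^2) y'' contributes (n+2)(n+1) a_{n+2} - 3 n(n-1) a_n at x^n.
-5 x y'(x) contributes -5 n a_n at x^n.
10 y(x) contributes 10 a_n at x^n.
Matching x^n: (n+2)(n+1) a_{n+2} + (-3 n(n-1) - 5 n + 10) a_n = 0.
Thus a_{n+2} = (3 n(n-1) + 5 n - 10) / ((n+1)(n+2)) * a_n.

Check with a_0 = 1, a_1 = -1 (apply the recurrence for n = 0, 1, 2, 3): a_0 = 1, a_1 = -1, a_2 = -5, a_3 = 5/6, a_4 = -5/2, a_5 = 23/24.

a_(n+2) = (3 n(n-1) + 5 n - 10) / ((n+1)(n+2)) * a_n; check: a_0 = 1, a_1 = -1, a_2 = -5, a_3 = 5/6, a_4 = -5/2, a_5 = 23/24


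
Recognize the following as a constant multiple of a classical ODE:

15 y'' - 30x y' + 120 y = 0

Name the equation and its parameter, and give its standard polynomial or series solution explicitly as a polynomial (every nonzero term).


All three coefficients share the factor 15; dividing through by 15 gives  y'' - 2x y' + 8 y = 0.
This matches the Hermite equation y'' - 2x y' + 2n y = 0 with 2n = 8, so n = 4; the polynomial solution is H_4(x).
With y = sum_k a_k x^k, matching x^k gives (k+2)(k+1) a_{k+2} = 2(k - n) a_k = 2(k - 4) a_k. The right side vanishes at k = 4, so the series with the parity of 4 terminates at degree 4.
Standard normalization: leading coefficient of H_n is 2^n, so a_4 = 2^4 = 16. Work downward with a_k = (k+1)(k+2) a_{k+2} / (2(k - n)):
  a_2 = (3)(4)(16) / (2(2 - 4)) = 192/(-4) = -48
  a_0 = (1)(2)(-48) / (2(0 - 4)) = -96/(-8) = 12
Hence H_4(x) = 16 x^4 - 48 x^2 + 12.

H_4(x); series = 16 x^4 - 48 x^2 + 12


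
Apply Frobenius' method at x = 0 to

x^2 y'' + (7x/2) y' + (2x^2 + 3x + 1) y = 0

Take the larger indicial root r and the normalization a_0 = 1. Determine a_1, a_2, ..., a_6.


Write in Frobenius form y'' + (p(x)/x) y' + (q(x)/x^2) y = 0:
  p(x) = 7/2,  q(x) = 2x^2 + 3x + 1.
Indicial equation: r(r-1) + (7/2) r + (1) = 0 -> roots r_1 = -1/2, r_2 = -2.
Take r = r_1 = -1/2. Let y(x) = x^r sum_{n>=0} a_n x^n with a_0 = 1.
Substitute y = x^r sum a_n x^n and match x^{r+n}. The recurrence is
  D(n) a_n + 3 a_{n-1} + 2 a_{n-2} = 0,  where D(n) = (r+n)(r+n-1) + (7/2)(r+n) + (1).
  a_n = [-3 a_{n-1} - 2 a_{n-2}] / D(n).
Since the indicial polynomial factors as (r - r_1)(r - r_2), D(n) = (r_1 + n - r_1)(r_1 + n - r_2) = n(n + 3/2).
Evaluating step by step (a_0 = 1):
  n = 1: D(1) = 1(1 + 3/2) = 5/2; numerator = -3(1) = -3; a_1 = (-3)/(5/2) = -6/5
  n = 2: D(2) = 2(2 + 3/2) = 7; numerator = -3(-6/5) - 2(1) = 8/5; a_2 = (8/5)/(7) = 8/35
  n = 3: D(3) = 3(3 + 3/2) = 27/2; numerator = -3(8/35) - 2(-6/5) = 12/7; a_3 = (12/7)/(27/2) = 8/63
  n = 4: D(4) = 4(4 + 3/2) = 22; numerator = -3(8/63) - 2(8/35) = -88/105; a_4 = (-88/105)/(22) = -4/105
  n = 5: D(5) = 5(5 + 3/2) = 65/2; numerator = -3(-4/105) - 2(8/63) = -44/315; a_5 = (-44/315)/(65/2) = -88/20475
  n = 6: D(6) = 6(6 + 3/2) = 45; numerator = -3(-88/20475) - 2(-4/105) = 608/6825; a_6 = (608/6825)/(45) = 608/307125

r = -1/2; a_0 = 1; a_1 = -6/5; a_2 = 8/35; a_3 = 8/63; a_4 = -4/105; a_5 = -88/20475; a_6 = 608/307125


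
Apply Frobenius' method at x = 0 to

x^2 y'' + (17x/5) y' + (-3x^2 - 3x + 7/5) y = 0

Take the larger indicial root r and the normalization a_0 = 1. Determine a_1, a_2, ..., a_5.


Write in Frobenius form y'' + (p(x)/x) y' + (q(x)/x^2) y = 0:
  p(x) = 17/5,  q(x) = -3x^2 - 3x + 7/5.
Indicial equation: r(r-1) + (17/5) r + (7/5) = 0 -> roots r_1 = -1, r_2 = -7/5.
Take r = r_1 = -1. Let y(x) = x^r sum_{n>=0} a_n x^n with a_0 = 1.
Substitute y = x^r sum a_n x^n and match x^{r+n}. The recurrence is
  D(n) a_n - 3 a_{n-1} - 3 a_{n-2} = 0,  where D(n) = (r+n)(r+n-1) + (17/5)(r+n) + (7/5).
  a_n = [3 a_{n-1} + 3 a_{n-2}] / D(n).
Since the indicial polynomial factors as (r - r_1)(r - r_2), D(n) = (r_1 + n - r_1)(r_1 + n - r_2) = n(n + 2/5).
Evaluating step by step (a_0 = 1):
  n = 1: D(1) = 1(1 + 2/5) = 7/5; numerator = 3(1) = 3; a_1 = (3)/(7/5) = 15/7
  n = 2: D(2) = 2(2 + 2/5) = 24/5; numerator = 3(15/7) + 3(1) = 66/7; a_2 = (66/7)/(24/5) = 55/28
  n = 3: D(3) = 3(3 + 2/5) = 51/5; numerator = 3(55/28) + 3(15/7) = 345/28; a_3 = (345/28)/(51/5) = 575/476
  n = 4: D(4) = 4(4 + 2/5) = 88/5; numerator = 3(575/476) + 3(55/28) = 2265/238; a_4 = (2265/238)/(88/5) = 11325/20944
  n = 5: D(5) = 5(5 + 2/5) = 27; numerator = 3(11325/20944) + 3(575/476) = 109875/20944; a_5 = (109875/20944)/(27) = 36625/188496

r = -1; a_0 = 1; a_1 = 15/7; a_2 = 55/28; a_3 = 575/476; a_4 = 11325/20944; a_5 = 36625/188496


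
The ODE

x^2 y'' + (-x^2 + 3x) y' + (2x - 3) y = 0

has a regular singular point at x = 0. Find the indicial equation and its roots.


Divide by x^2 to reach normal form y'' + P_1(x) y' + P_2(x) y = 0 with P_1(x) = -1 + 3/x and P_2(x) = 2/x - 3/x^2.
x = 0 is a singular point because the y'-coefficient -1 + 3/x has a pole at x = 0 and the y-coefficient 2/x - 3/x^2 has a pole at x = 0.
It is a regular singular point because x P_1(x) = p(x) = 3 - x and x^2 P_2(x) = q(x) = 2x - 3 are polynomials, hence analytic at x = 0.
p(0) = 3,  q(0) = -3.
Indicial equation: r(r-1) + p(0) r + q(0) = 0, i.e. r^2 + (p(0) - 1) r + q(0) = 0, i.e. r^2 + 2 r - 3 = 0.
Discriminant: (2)^2 - 4(-3) = 16, so r = (-2 ± 4)/2.
Solving: r_1 = 1, r_2 = -3.

indicial: r^2 + 2 r - 3 = 0; roots r_1 = 1, r_2 = -3


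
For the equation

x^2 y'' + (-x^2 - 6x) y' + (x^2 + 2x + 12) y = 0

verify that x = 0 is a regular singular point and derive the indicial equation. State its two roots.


Divide by x^2 to reach normal form y'' + P_1(x) y' + P_2(x) y = 0 with P_1(x) = -1 - 6/x and P_2(x) = 1 + 2/x + 12/x^2.
x = 0 is a singular point because the y'-coefficient -1 - 6/x has a pole at x = 0 and the y-coefficient 1 + 2/x + 12/x^2 has a pole at x = 0.
It is a regular singular point because x P_1(x) = p(x) = -x - 6 and x^2 P_2(x) = q(x) = x^2 + 2x + 12 are polynomials, hence analytic at x = 0.
p(0) = -6,  q(0) = 12.
Indicial equation: r(r-1) + p(0) r + q(0) = 0, i.e. r^2 + (p(0) - 1) r + q(0) = 0, i.e. r^2 - 7 r + 12 = 0.
Discriminant: (-7)^2 - 4(12) = 1, so r = (7 ± 1)/2.
Solving: r_1 = 4, r_2 = 3.

indicial: r^2 - 7 r + 12 = 0; roots r_1 = 4, r_2 = 3


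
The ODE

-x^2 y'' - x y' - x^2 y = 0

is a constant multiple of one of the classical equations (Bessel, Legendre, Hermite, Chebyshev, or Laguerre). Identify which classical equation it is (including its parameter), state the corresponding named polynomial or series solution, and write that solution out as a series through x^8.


All three coefficients share the factor -1; dividing through by -1 gives  x^2 y'' + x y' + x^2 y = 0.
This matches the Bessel equation x^2 y'' + x y' + (x^2 - nu^2) y = 0 with nu^2 = 0, so nu = 0; the solution bounded at x = 0 is J_0(x).
Frobenius at x = 0: indicial roots ±nu; for r = nu the recurrence k(k + 2nu) c_k = -c_{k-2} gives the standard series J_nu(x) = sum_{k>=0} (-1)^k / (k! (k+nu)!) (x/2)^(2k+nu). Evaluate the first 5 terms:
  k = 0: (-1)^0 / (0! * 0! * 2^0) x^0 = 1/(1*1*1) x^0 = (1) x^0
  k = 1: (-1)^1 / (1! * 1! * 2^2) x^2 = -1/(1*1*4) x^2 = (-1/4) x^2
  k = 2: (-1)^2 / (2! * 2! * 2^4) x^4 = 1/(2*2*16) x^4 = (1/64) x^4
  k = 3: (-1)^3 / (3! * 3! * 2^6) x^6 = -1/(6*6*64) x^6 = (-1/2304) x^6
  k = 4: (-1)^4 / (4! * 4! * 2^8) x^8 = 1/(24*24*256) x^8 = (1/147456) x^8
Hence J_0(x) = x^8/147456 - x^6/2304 + x^4/64 - x^2/4 + 1 + ....

J_0(x); series = x^8/147456 - x^6/2304 + x^4/64 - x^2/4 + 1


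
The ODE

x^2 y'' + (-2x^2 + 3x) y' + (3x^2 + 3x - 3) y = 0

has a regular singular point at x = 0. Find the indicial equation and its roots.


Divide by x^2 to reach normal form y'' + P_1(x) y' + P_2(x) y = 0 with P_1(x) = -2 + 3/x and P_2(x) = 3 + 3/x - 3/x^2.
x = 0 is a singular point because the y'-coefficient -2 + 3/x has a pole at x = 0 and the y-coefficient 3 + 3/x - 3/x^2 has a pole at x = 0.
It is a regular singular point because x P_1(x) = p(x) = 3 - 2x and x^2 P_2(x) = q(x) = 3x^2 + 3x - 3 are polynomials, hence analytic at x = 0.
p(0) = 3,  q(0) = -3.
Indicial equation: r(r-1) + p(0) r + q(0) = 0, i.e. r^2 + (p(0) - 1) r + q(0) = 0, i.e. r^2 + 2 r - 3 = 0.
Discriminant: (2)^2 - 4(-3) = 16, so r = (-2 ± 4)/2.
Solving: r_1 = 1, r_2 = -3.

indicial: r^2 + 2 r - 3 = 0; roots r_1 = 1, r_2 = -3


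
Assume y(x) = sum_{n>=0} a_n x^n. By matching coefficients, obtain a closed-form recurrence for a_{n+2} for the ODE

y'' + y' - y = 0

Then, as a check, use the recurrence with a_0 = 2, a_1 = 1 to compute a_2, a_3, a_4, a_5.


Substitute y = sum_n a_n x^n.
y''(x) has coefficient (n+2)(n+1) a_{n+2} at x^n;
y'(x) has coefficient (n+1) a_{n+1} at x^n;
-y(x) has coefficient -1 a_n at x^n.
Matching x^n: (n+2)(n+1) a_{n+2} + (n+1) a_{n+1} - 1 a_n = 0.
Thus a_{n+2} = [-(n+1) a_{n+1} + 1 a_n] / ((n+1)(n+2)).

Check with a_0 = 2, a_1 = 1 (apply the recurrence for n = 0, 1, 2, 3): a_0 = 2, a_1 = 1, a_2 = 1/2, a_3 = 0, a_4 = 1/24, a_5 = -1/120.

a_(n+2) = [-(n+1) a_(n+1) + 1 a_n] / ((n+1)(n+2)); check: a_0 = 2, a_1 = 1, a_2 = 1/2, a_3 = 0, a_4 = 1/24, a_5 = -1/120


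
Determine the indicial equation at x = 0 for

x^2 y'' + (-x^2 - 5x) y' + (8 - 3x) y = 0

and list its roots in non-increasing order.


Divide by x^2 to reach normal form y'' + P_1(x) y' + P_2(x) y = 0 with P_1(x) = -1 - 5/x and P_2(x) = -3/x + 8/x^2.
x = 0 is a singular point because the y'-coefficient -1 - 5/x has a pole at x = 0 and the y-coefficient -3/x + 8/x^2 has a pole at x = 0.
It is a regular singular point because x P_1(x) = p(x) = -x - 5 and x^2 P_2(x) = q(x) = 8 - 3x are polynomials, hence analytic at x = 0.
p(0) = -5,  q(0) = 8.
Indicial equation: r(r-1) + p(0) r + q(0) = 0, i.e. r^2 + (p(0) - 1) r + q(0) = 0, i.e. r^2 - 6 r + 8 = 0.
Discriminant: (-6)^2 - 4(8) = 4, so r = (6 ± 2)/2.
Solving: r_1 = 4, r_2 = 2.

indicial: r^2 - 6 r + 8 = 0; roots r_1 = 4, r_2 = 2


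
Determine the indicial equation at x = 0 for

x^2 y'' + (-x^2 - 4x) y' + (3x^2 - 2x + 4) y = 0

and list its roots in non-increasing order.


Divide by x^2 to reach normal form y'' + P_1(x) y' + P_2(x) y = 0 with P_1(x) = -1 - 4/x and P_2(x) = 3 - 2/x + 4/x^2.
x = 0 is a singular point because the y'-coefficient -1 - 4/x has a pole at x = 0 and the y-coefficient 3 - 2/x + 4/x^2 has a pole at x = 0.
It is a regular singular point because x P_1(x) = p(x) = -x - 4 and x^2 P_2(x) = q(x) = 3x^2 - 2x + 4 are polynomials, hence analytic at x = 0.
p(0) = -4,  q(0) = 4.
Indicial equation: r(r-1) + p(0) r + q(0) = 0, i.e. r^2 + (p(0) - 1) r + q(0) = 0, i.e. r^2 - 5 r + 4 = 0.
Discriminant: (-5)^2 - 4(4) = 9, so r = (5 ± 3)/2.
Solving: r_1 = 4, r_2 = 1.

indicial: r^2 - 5 r + 4 = 0; roots r_1 = 4, r_2 = 1


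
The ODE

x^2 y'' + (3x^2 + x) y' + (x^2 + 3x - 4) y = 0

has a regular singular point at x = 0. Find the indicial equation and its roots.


Divide by x^2 to reach normal form y'' + P_1(x) y' + P_2(x) y = 0 with P_1(x) = 3 + 1/x and P_2(x) = 1 + 3/x - 4/x^2.
x = 0 is a singular point because the y'-coefficient 3 + 1/x has a pole at x = 0 and the y-coefficient 1 + 3/x - 4/x^2 has a pole at x = 0.
It is a regular singular point because x P_1(x) = p(x) = 3x + 1 and x^2 P_2(x) = q(x) = x^2 + 3x - 4 are polynomials, hence analytic at x = 0.
p(0) = 1,  q(0) = -4.
Indicial equation: r(r-1) + p(0) r + q(0) = 0, i.e. r^2 + (p(0) - 1) r + q(0) = 0, i.e. r^2 - 4 = 0.
Discriminant: (0)^2 - 4(-4) = 16, so r = (0 ± 4)/2.
Solving: r_1 = 2, r_2 = -2.

indicial: r^2 - 4 = 0; roots r_1 = 2, r_2 = -2


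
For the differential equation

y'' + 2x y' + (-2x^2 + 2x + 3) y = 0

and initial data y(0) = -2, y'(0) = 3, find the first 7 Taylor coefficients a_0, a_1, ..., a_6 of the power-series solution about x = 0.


Ansatz: y(x) = sum_{n>=0} a_n x^n, so y'(x) = sum_{n>=1} n a_n x^(n-1) and y''(x) = sum_{n>=2} n(n-1) a_n x^(n-2).
Substitute into P(x) y'' + Q(x) y' + R(x) y = 0 with P(x) = 1, Q(x) = 2x, R(x) = -2x^2 + 2x + 3, and match powers of x.
Initial conditions: a_0 = -2, a_1 = 3.
Setting the coefficient of each power of x to zero and solving order by order (substituting the coefficients already found):
  x^0: 2 a_2 + 3 a_0 = 0  ->  2 a_2 = -3 a_0 = 6  ->  a_2 = 3
  x^1: 6 a_3 + 5 a_1 + 2 a_0 = 0  ->  6 a_3 = -5 a_1 - 2 a_0 = -11  ->  a_3 = -11/6
  x^2: 12 a_4 + 7 a_2 + 2 a_1 - 2 a_0 = 0  ->  12 a_4 = -7 a_2 - 2 a_1 + 2 a_0 = -31  ->  a_4 = -31/12
  x^3: 20 a_5 + 9 a_3 + 2 a_2 - 2 a_1 = 0  ->  20 a_5 = -9 a_3 - 2 a_2 + 2 a_1 = 33/2  ->  a_5 = 33/40
  x^4: 30 a_6 + 11 a_4 + 2 a_3 - 2 a_2 = 0  ->  30 a_6 = -11 a_4 - 2 a_3 + 2 a_2 = 457/12  ->  a_6 = 457/360
Truncated series: y(x) = -2 + 3 x + 3 x^2 - (11/6) x^3 - (31/12) x^4 + (33/40) x^5 + (457/360) x^6 + O(x^7).

a_0 = -2; a_1 = 3; a_2 = 3; a_3 = -11/6; a_4 = -31/12; a_5 = 33/40; a_6 = 457/360


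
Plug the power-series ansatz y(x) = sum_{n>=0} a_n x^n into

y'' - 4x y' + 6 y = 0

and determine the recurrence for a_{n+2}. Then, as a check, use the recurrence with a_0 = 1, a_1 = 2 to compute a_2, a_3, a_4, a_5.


Substitute y = sum_n a_n x^n.
y''(x) has coefficient (n+2)(n+1) a_{n+2} at x^n;
-4 x y'(x) has coefficient -4 n a_n at x^n (shift);
6 y(x) has coefficient 6 a_n at x^n.
Matching x^n: (n+2)(n+1) a_{n+2} + (-4n + 6) a_n = 0.
Thus a_{n+2} = (4n - 6) / ((n+1)(n+2)) * a_n.

Check with a_0 = 1, a_1 = 2 (apply the recurrence for n = 0, 1, 2, 3): a_0 = 1, a_1 = 2, a_2 = -3, a_3 = -2/3, a_4 = -1/2, a_5 = -1/5.

a_(n+2) = (4n - 6) / ((n+1)(n+2)) * a_n; check: a_0 = 1, a_1 = 2, a_2 = -3, a_3 = -2/3, a_4 = -1/2, a_5 = -1/5


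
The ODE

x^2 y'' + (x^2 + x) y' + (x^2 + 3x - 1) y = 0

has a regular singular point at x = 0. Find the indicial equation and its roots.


Divide by x^2 to reach normal form y'' + P_1(x) y' + P_2(x) y = 0 with P_1(x) = 1 + 1/x and P_2(x) = 1 + 3/x - 1/x^2.
x = 0 is a singular point because the y'-coefficient 1 + 1/x has a pole at x = 0 and the y-coefficient 1 + 3/x - 1/x^2 has a pole at x = 0.
It is a regular singular point because x P_1(x) = p(x) = x + 1 and x^2 P_2(x) = q(x) = x^2 + 3x - 1 are polynomials, hence analytic at x = 0.
p(0) = 1,  q(0) = -1.
Indicial equation: r(r-1) + p(0) r + q(0) = 0, i.e. r^2 + (p(0) - 1) r + q(0) = 0, i.e. r^2 - 1 = 0.
Discriminant: (0)^2 - 4(-1) = 4, so r = (0 ± 2)/2.
Solving: r_1 = 1, r_2 = -1.

indicial: r^2 - 1 = 0; roots r_1 = 1, r_2 = -1


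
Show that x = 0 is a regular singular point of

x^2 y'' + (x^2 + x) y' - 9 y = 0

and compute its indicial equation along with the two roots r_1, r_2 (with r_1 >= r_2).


Divide by x^2 to reach normal form y'' + P_1(x) y' + P_2(x) y = 0 with P_1(x) = 1 + 1/x and P_2(x) = -9/x^2.
x = 0 is a singular point because the y'-coefficient 1 + 1/x has a pole at x = 0 and the y-coefficient -9/x^2 has a pole at x = 0.
It is a regular singular point because x P_1(x) = p(x) = x + 1 and x^2 P_2(x) = q(x) = -9 are polynomials, hence analytic at x = 0.
p(0) = 1,  q(0) = -9.
Indicial equation: r(r-1) + p(0) r + q(0) = 0, i.e. r^2 + (p(0) - 1) r + q(0) = 0, i.e. r^2 - 9 = 0.
Discriminant: (0)^2 - 4(-9) = 36, so r = (0 ± 6)/2.
Solving: r_1 = 3, r_2 = -3.

indicial: r^2 - 9 = 0; roots r_1 = 3, r_2 = -3


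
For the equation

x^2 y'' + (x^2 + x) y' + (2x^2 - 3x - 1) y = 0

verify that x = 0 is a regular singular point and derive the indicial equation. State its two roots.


Divide by x^2 to reach normal form y'' + P_1(x) y' + P_2(x) y = 0 with P_1(x) = 1 + 1/x and P_2(x) = 2 - 3/x - 1/x^2.
x = 0 is a singular point because the y'-coefficient 1 + 1/x has a pole at x = 0 and the y-coefficient 2 - 3/x - 1/x^2 has a pole at x = 0.
It is a regular singular point because x P_1(x) = p(x) = x + 1 and x^2 P_2(x) = q(x) = 2x^2 - 3x - 1 are polynomials, hence analytic at x = 0.
p(0) = 1,  q(0) = -1.
Indicial equation: r(r-1) + p(0) r + q(0) = 0, i.e. r^2 + (p(0) - 1) r + q(0) = 0, i.e. r^2 - 1 = 0.
Discriminant: (0)^2 - 4(-1) = 4, so r = (0 ± 2)/2.
Solving: r_1 = 1, r_2 = -1.

indicial: r^2 - 1 = 0; roots r_1 = 1, r_2 = -1


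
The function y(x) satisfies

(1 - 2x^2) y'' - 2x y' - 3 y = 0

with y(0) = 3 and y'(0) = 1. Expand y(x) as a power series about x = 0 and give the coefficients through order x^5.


Ansatz: y(x) = sum_{n>=0} a_n x^n, so y'(x) = sum_{n>=1} n a_n x^(n-1) and y''(x) = sum_{n>=2} n(n-1) a_n x^(n-2).
Substitute into P(x) y'' + Q(x) y' + R(x) y = 0 with P(x) = 1 - 2x^2, Q(x) = -2x, R(x) = -3, and match powers of x.
Initial conditions: a_0 = 3, a_1 = 1.
Setting the coefficient of each power of x to zero and solving order by order (substituting the coefficients already found):
  x^0: 2 a_2 - 3 a_0 = 0  ->  2 a_2 = 3 a_0 = 9  ->  a_2 = 9/2
  x^1: 6 a_3 - 5 a_1 = 0  ->  6 a_3 = 5 a_1 = 5  ->  a_3 = 5/6
  x^2: 12 a_4 - 11 a_2 = 0  ->  12 a_4 = 11 a_2 = 99/2  ->  a_4 = 33/8
  x^3: 20 a_5 - 21 a_3 = 0  ->  20 a_5 = 21 a_3 = 35/2  ->  a_5 = 7/8
Truncated series: y(x) = 3 + x + (9/2) x^2 + (5/6) x^3 + (33/8) x^4 + (7/8) x^5 + O(x^6).

a_0 = 3; a_1 = 1; a_2 = 9/2; a_3 = 5/6; a_4 = 33/8; a_5 = 7/8


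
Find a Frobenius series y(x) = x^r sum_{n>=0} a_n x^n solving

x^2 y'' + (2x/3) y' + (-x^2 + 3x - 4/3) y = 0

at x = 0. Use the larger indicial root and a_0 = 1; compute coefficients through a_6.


Write in Frobenius form y'' + (p(x)/x) y' + (q(x)/x^2) y = 0:
  p(x) = 2/3,  q(x) = -x^2 + 3x - 4/3.
Indicial equation: r(r-1) + (2/3) r + (-4/3) = 0 -> roots r_1 = 4/3, r_2 = -1.
Take r = r_1 = 4/3. Let y(x) = x^r sum_{n>=0} a_n x^n with a_0 = 1.
Substitute y = x^r sum a_n x^n and match x^{r+n}. The recurrence is
  D(n) a_n + 3 a_{n-1} - 1 a_{n-2} = 0,  where D(n) = (r+n)(r+n-1) + (2/3)(r+n) + (-4/3).
  a_n = [-3 a_{n-1} + 1 a_{n-2}] / D(n).
Since the indicial polynomial factors as (r - r_1)(r - r_2), D(n) = (r_1 + n - r_1)(r_1 + n - r_2) = n(n + 7/3).
Evaluating step by step (a_0 = 1):
  n = 1: D(1) = 1(1 + 7/3) = 10/3; numerator = -3(1) = -3; a_1 = (-3)/(10/3) = -9/10
  n = 2: D(2) = 2(2 + 7/3) = 26/3; numerator = -3(-9/10) + 1(1) = 37/10; a_2 = (37/10)/(26/3) = 111/260
  n = 3: D(3) = 3(3 + 7/3) = 16; numerator = -3(111/260) + 1(-9/10) = -567/260; a_3 = (-567/260)/(16) = -567/4160
  n = 4: D(4) = 4(4 + 7/3) = 76/3; numerator = -3(-567/4160) + 1(111/260) = 3477/4160; a_4 = (3477/4160)/(76/3) = 549/16640
  n = 5: D(5) = 5(5 + 7/3) = 110/3; numerator = -3(549/16640) + 1(-567/4160) = -783/3328; a_5 = (-783/3328)/(110/3) = -2349/366080
  n = 6: D(6) = 6(6 + 7/3) = 50; numerator = -3(-2349/366080) + 1(549/16640) = 3825/73216; a_6 = (3825/73216)/(50) = 153/146432

r = 4/3; a_0 = 1; a_1 = -9/10; a_2 = 111/260; a_3 = -567/4160; a_4 = 549/16640; a_5 = -2349/366080; a_6 = 153/146432


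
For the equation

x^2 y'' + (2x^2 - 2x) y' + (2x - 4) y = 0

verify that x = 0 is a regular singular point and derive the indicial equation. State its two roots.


Divide by x^2 to reach normal form y'' + P_1(x) y' + P_2(x) y = 0 with P_1(x) = 2 - 2/x and P_2(x) = 2/x - 4/x^2.
x = 0 is a singular point because the y'-coefficient 2 - 2/x has a pole at x = 0 and the y-coefficient 2/x - 4/x^2 has a pole at x = 0.
It is a regular singular point because x P_1(x) = p(x) = 2x - 2 and x^2 P_2(x) = q(x) = 2x - 4 are polynomials, hence analytic at x = 0.
p(0) = -2,  q(0) = -4.
Indicial equation: r(r-1) + p(0) r + q(0) = 0, i.e. r^2 + (p(0) - 1) r + q(0) = 0, i.e. r^2 - 3 r - 4 = 0.
Discriminant: (-3)^2 - 4(-4) = 25, so r = (3 ± 5)/2.
Solving: r_1 = 4, r_2 = -1.

indicial: r^2 - 3 r - 4 = 0; roots r_1 = 4, r_2 = -1


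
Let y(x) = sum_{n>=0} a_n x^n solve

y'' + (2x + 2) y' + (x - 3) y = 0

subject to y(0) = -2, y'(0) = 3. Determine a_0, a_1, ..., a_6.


Ansatz: y(x) = sum_{n>=0} a_n x^n, so y'(x) = sum_{n>=1} n a_n x^(n-1) and y''(x) = sum_{n>=2} n(n-1) a_n x^(n-2).
Substitute into P(x) y'' + Q(x) y' + R(x) y = 0 with P(x) = 1, Q(x) = 2x + 2, R(x) = x - 3, and match powers of x.
Initial conditions: a_0 = -2, a_1 = 3.
Setting the coefficient of each power of x to zero and solving order by order (substituting the coefficients already found):
  x^0: 2 a_2 + 2 a_1 - 3 a_0 = 0  ->  2 a_2 = -2 a_1 + 3 a_0 = -12  ->  a_2 = -6
  x^1: 6 a_3 + 4 a_2 - a_1 + a_0 = 0  ->  6 a_3 = -4 a_2 + a_1 - a_0 = 29  ->  a_3 = 29/6
  x^2: 12 a_4 + 6 a_3 + a_2 + a_1 = 0  ->  12 a_4 = -6 a_3 - a_2 - a_1 = -26  ->  a_4 = -13/6
  x^3: 20 a_5 + 8 a_4 + 3 a_3 + a_2 = 0  ->  20 a_5 = -8 a_4 - 3 a_3 - a_2 = 53/6  ->  a_5 = 53/120
  x^4: 30 a_6 + 10 a_5 + 5 a_4 + a_3 = 0  ->  30 a_6 = -10 a_5 - 5 a_4 - a_3 = 19/12  ->  a_6 = 19/360
Truncated series: y(x) = -2 + 3 x - 6 x^2 + (29/6) x^3 - (13/6) x^4 + (53/120) x^5 + (19/360) x^6 + O(x^7).

a_0 = -2; a_1 = 3; a_2 = -6; a_3 = 29/6; a_4 = -13/6; a_5 = 53/120; a_6 = 19/360


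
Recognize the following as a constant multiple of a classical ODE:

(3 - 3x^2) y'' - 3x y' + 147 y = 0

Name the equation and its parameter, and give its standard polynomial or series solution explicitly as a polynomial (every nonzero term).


All three coefficients share the factor 3; dividing through by 3 gives  (1 - x^2) y'' - x y' + 49 y = 0.
This matches the Chebyshev equation (1 - x^2) y'' - x y' + n^2 y = 0 (note the -x y' term, not -2x y') with n^2 = 49, so n = 7; the polynomial solution is T_7(x).
With y = sum_k a_k x^k, matching x^k gives (k+2)(k+1) a_{k+2} = (k^2 - n^2) a_k = (k - 7)(k + 7) a_k. The right side vanishes at k = 7, so the series with the parity of 7 terminates at degree 7.
Standard normalization: leading coefficient of T_n is 2^(n-1), so a_7 = 2^6 = 64. Work downward with a_k = (k+1)(k+2) a_{k+2} / ((k - 7)(k + 7)):
  a_5 = (6)(7)(64) / ((5 - 7)(5 + 7)) = 2688/(-24) = -112
  a_3 = (4)(5)(-112) / ((3 - 7)(3 + 7)) = -2240/(-40) = 56
  a_1 = (2)(3)(56) / ((1 - 7)(1 + 7)) = 336/(-48) = -7
Hence T_7(x) = 64 x^7 - 112 x^5 + 56 x^3 - 7 x.

T_7(x); series = 64 x^7 - 112 x^5 + 56 x^3 - 7 x


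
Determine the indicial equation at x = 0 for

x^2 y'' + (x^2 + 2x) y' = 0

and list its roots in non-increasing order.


Divide by x^2 to reach normal form y'' + P_1(x) y' + P_2(x) y = 0 with P_1(x) = 1 + 2/x and P_2(x) = 0.
x = 0 is a singular point because the y'-coefficient 1 + 2/x has a pole at x = 0.
It is a regular singular point because x P_1(x) = p(x) = x + 2 and x^2 P_2(x) = q(x) = 0 are polynomials, hence analytic at x = 0.
p(0) = 2,  q(0) = 0.
Indicial equation: r(r-1) + p(0) r + q(0) = 0, i.e. r^2 + (p(0) - 1) r + q(0) = 0, i.e. r^2 + 1 r = 0.
Discriminant: (1)^2 - 4(0) = 1, so r = (-1 ± 1)/2.
Solving: r_1 = 0, r_2 = -1.

indicial: r^2 + 1 r = 0; roots r_1 = 0, r_2 = -1


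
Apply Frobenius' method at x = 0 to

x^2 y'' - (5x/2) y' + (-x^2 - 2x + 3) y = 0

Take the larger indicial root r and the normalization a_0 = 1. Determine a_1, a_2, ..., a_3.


Write in Frobenius form y'' + (p(x)/x) y' + (q(x)/x^2) y = 0:
  p(x) = -5/2,  q(x) = -x^2 - 2x + 3.
Indicial equation: r(r-1) + (-5/2) r + (3) = 0 -> roots r_1 = 2, r_2 = 3/2.
Take r = r_1 = 2. Let y(x) = x^r sum_{n>=0} a_n x^n with a_0 = 1.
Substitute y = x^r sum a_n x^n and match x^{r+n}. The recurrence is
  D(n) a_n - 2 a_{n-1} - 1 a_{n-2} = 0,  where D(n) = (r+n)(r+n-1) + (-5/2)(r+n) + (3).
  a_n = [2 a_{n-1} + 1 a_{n-2}] / D(n).
Since the indicial polynomial factors as (r - r_1)(r - r_2), D(n) = (r_1 + n - r_1)(r_1 + n - r_2) = n(n + 1/2).
Evaluating step by step (a_0 = 1):
  n = 1: D(1) = 1(1 + 1/2) = 3/2; numerator = 2(1) = 2; a_1 = (2)/(3/2) = 4/3
  n = 2: D(2) = 2(2 + 1/2) = 5; numerator = 2(4/3) + 1(1) = 11/3; a_2 = (11/3)/(5) = 11/15
  n = 3: D(3) = 3(3 + 1/2) = 21/2; numerator = 2(11/15) + 1(4/3) = 14/5; a_3 = (14/5)/(21/2) = 4/15

r = 2; a_0 = 1; a_1 = 4/3; a_2 = 11/15; a_3 = 4/15


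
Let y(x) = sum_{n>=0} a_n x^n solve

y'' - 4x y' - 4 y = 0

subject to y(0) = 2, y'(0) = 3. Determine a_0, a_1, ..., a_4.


Ansatz: y(x) = sum_{n>=0} a_n x^n, so y'(x) = sum_{n>=1} n a_n x^(n-1) and y''(x) = sum_{n>=2} n(n-1) a_n x^(n-2).
Substitute into P(x) y'' + Q(x) y' + R(x) y = 0 with P(x) = 1, Q(x) = -4x, R(x) = -4, and match powers of x.
Initial conditions: a_0 = 2, a_1 = 3.
Setting the coefficient of each power of x to zero and solving order by order (substituting the coefficients already found):
  x^0: 2 a_2 - 4 a_0 = 0  ->  2 a_2 = 4 a_0 = 8  ->  a_2 = 4
  x^1: 6 a_3 - 8 a_1 = 0  ->  6 a_3 = 8 a_1 = 24  ->  a_3 = 4
  x^2: 12 a_4 - 12 a_2 = 0  ->  12 a_4 = 12 a_2 = 48  ->  a_4 = 4
Truncated series: y(x) = 2 + 3 x + 4 x^2 + 4 x^3 + 4 x^4 + O(x^5).

a_0 = 2; a_1 = 3; a_2 = 4; a_3 = 4; a_4 = 4


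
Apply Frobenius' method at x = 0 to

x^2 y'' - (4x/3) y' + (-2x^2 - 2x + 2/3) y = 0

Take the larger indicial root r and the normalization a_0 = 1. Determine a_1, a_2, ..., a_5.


Write in Frobenius form y'' + (p(x)/x) y' + (q(x)/x^2) y = 0:
  p(x) = -4/3,  q(x) = -2x^2 - 2x + 2/3.
Indicial equation: r(r-1) + (-4/3) r + (2/3) = 0 -> roots r_1 = 2, r_2 = 1/3.
Take r = r_1 = 2. Let y(x) = x^r sum_{n>=0} a_n x^n with a_0 = 1.
Substitute y = x^r sum a_n x^n and match x^{r+n}. The recurrence is
  D(n) a_n - 2 a_{n-1} - 2 a_{n-2} = 0,  where D(n) = (r+n)(r+n-1) + (-4/3)(r+n) + (2/3).
  a_n = [2 a_{n-1} + 2 a_{n-2}] / D(n).
Since the indicial polynomial factors as (r - r_1)(r - r_2), D(n) = (r_1 + n - r_1)(r_1 + n - r_2) = n(n + 5/3).
Evaluating step by step (a_0 = 1):
  n = 1: D(1) = 1(1 + 5/3) = 8/3; numerator = 2(1) = 2; a_1 = (2)/(8/3) = 3/4
  n = 2: D(2) = 2(2 + 5/3) = 22/3; numerator = 2(3/4) + 2(1) = 7/2; a_2 = (7/2)/(22/3) = 21/44
  n = 3: D(3) = 3(3 + 5/3) = 14; numerator = 2(21/44) + 2(3/4) = 27/11; a_3 = (27/11)/(14) = 27/154
  n = 4: D(4) = 4(4 + 5/3) = 68/3; numerator = 2(27/154) + 2(21/44) = 201/154; a_4 = (201/154)/(68/3) = 603/10472
  n = 5: D(5) = 5(5 + 5/3) = 100/3; numerator = 2(603/10472) + 2(27/154) = 2439/5236; a_5 = (2439/5236)/(100/3) = 7317/523600

r = 2; a_0 = 1; a_1 = 3/4; a_2 = 21/44; a_3 = 27/154; a_4 = 603/10472; a_5 = 7317/523600


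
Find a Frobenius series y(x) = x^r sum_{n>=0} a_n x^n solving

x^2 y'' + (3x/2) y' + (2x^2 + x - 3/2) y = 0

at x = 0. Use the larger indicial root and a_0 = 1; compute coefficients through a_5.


Write in Frobenius form y'' + (p(x)/x) y' + (q(x)/x^2) y = 0:
  p(x) = 3/2,  q(x) = 2x^2 + x - 3/2.
Indicial equation: r(r-1) + (3/2) r + (-3/2) = 0 -> roots r_1 = 1, r_2 = -3/2.
Take r = r_1 = 1. Let y(x) = x^r sum_{n>=0} a_n x^n with a_0 = 1.
Substitute y = x^r sum a_n x^n and match x^{r+n}. The recurrence is
  D(n) a_n + 1 a_{n-1} + 2 a_{n-2} = 0,  where D(n) = (r+n)(r+n-1) + (3/2)(r+n) + (-3/2).
  a_n = [-1 a_{n-1} - 2 a_{n-2}] / D(n).
Since the indicial polynomial factors as (r - r_1)(r - r_2), D(n) = (r_1 + n - r_1)(r_1 + n - r_2) = n(n + 5/2).
Evaluating step by step (a_0 = 1):
  n = 1: D(1) = 1(1 + 5/2) = 7/2; numerator = -1(1) = -1; a_1 = (-1)/(7/2) = -2/7
  n = 2: D(2) = 2(2 + 5/2) = 9; numerator = -1(-2/7) - 2(1) = -12/7; a_2 = (-12/7)/(9) = -4/21
  n = 3: D(3) = 3(3 + 5/2) = 33/2; numerator = -1(-4/21) - 2(-2/7) = 16/21; a_3 = (16/21)/(33/2) = 32/693
  n = 4: D(4) = 4(4 + 5/2) = 26; numerator = -1(32/693) - 2(-4/21) = 232/693; a_4 = (232/693)/(26) = 116/9009
  n = 5: D(5) = 5(5 + 5/2) = 75/2; numerator = -1(116/9009) - 2(32/693) = -316/3003; a_5 = (-316/3003)/(75/2) = -632/225225

r = 1; a_0 = 1; a_1 = -2/7; a_2 = -4/21; a_3 = 32/693; a_4 = 116/9009; a_5 = -632/225225


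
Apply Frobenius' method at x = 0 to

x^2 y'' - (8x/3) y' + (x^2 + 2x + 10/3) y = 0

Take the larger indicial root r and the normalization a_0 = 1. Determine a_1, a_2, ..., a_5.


Write in Frobenius form y'' + (p(x)/x) y' + (q(x)/x^2) y = 0:
  p(x) = -8/3,  q(x) = x^2 + 2x + 10/3.
Indicial equation: r(r-1) + (-8/3) r + (10/3) = 0 -> roots r_1 = 2, r_2 = 5/3.
Take r = r_1 = 2. Let y(x) = x^r sum_{n>=0} a_n x^n with a_0 = 1.
Substitute y = x^r sum a_n x^n and match x^{r+n}. The recurrence is
  D(n) a_n + 2 a_{n-1} + 1 a_{n-2} = 0,  where D(n) = (r+n)(r+n-1) + (-8/3)(r+n) + (10/3).
  a_n = [-2 a_{n-1} - 1 a_{n-2}] / D(n).
Since the indicial polynomial factors as (r - r_1)(r - r_2), D(n) = (r_1 + n - r_1)(r_1 + n - r_2) = n(n + 1/3).
Evaluating step by step (a_0 = 1):
  n = 1: D(1) = 1(1 + 1/3) = 4/3; numerator = -2(1) = -2; a_1 = (-2)/(4/3) = -3/2
  n = 2: D(2) = 2(2 + 1/3) = 14/3; numerator = -2(-3/2) - 1(1) = 2; a_2 = (2)/(14/3) = 3/7
  n = 3: D(3) = 3(3 + 1/3) = 10; numerator = -2(3/7) - 1(-3/2) = 9/14; a_3 = (9/14)/(10) = 9/140
  n = 4: D(4) = 4(4 + 1/3) = 52/3; numerator = -2(9/140) - 1(3/7) = -39/70; a_4 = (-39/70)/(52/3) = -9/280
  n = 5: D(5) = 5(5 + 1/3) = 80/3; numerator = -2(-9/280) - 1(9/140) = 0; a_5 = (0)/(80/3) = 0

r = 2; a_0 = 1; a_1 = -3/2; a_2 = 3/7; a_3 = 9/140; a_4 = -9/280; a_5 = 0


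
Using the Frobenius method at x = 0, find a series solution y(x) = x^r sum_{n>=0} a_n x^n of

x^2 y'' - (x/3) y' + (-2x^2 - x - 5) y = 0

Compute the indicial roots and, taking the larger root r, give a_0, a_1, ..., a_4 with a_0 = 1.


Write in Frobenius form y'' + (p(x)/x) y' + (q(x)/x^2) y = 0:
  p(x) = -1/3,  q(x) = -2x^2 - x - 5.
Indicial equation: r(r-1) + (-1/3) r + (-5) = 0 -> roots r_1 = 3, r_2 = -5/3.
Take r = r_1 = 3. Let y(x) = x^r sum_{n>=0} a_n x^n with a_0 = 1.
Substitute y = x^r sum a_n x^n and match x^{r+n}. The recurrence is
  D(n) a_n - 1 a_{n-1} - 2 a_{n-2} = 0,  where D(n) = (r+n)(r+n-1) + (-1/3)(r+n) + (-5).
  a_n = [1 a_{n-1} + 2 a_{n-2}] / D(n).
Since the indicial polynomial factors as (r - r_1)(r - r_2), D(n) = (r_1 + n - r_1)(r_1 + n - r_2) = n(n + 14/3).
Evaluating step by step (a_0 = 1):
  n = 1: D(1) = 1(1 + 14/3) = 17/3; numerator = 1(1) = 1; a_1 = (1)/(17/3) = 3/17
  n = 2: D(2) = 2(2 + 14/3) = 40/3; numerator = 1(3/17) + 2(1) = 37/17; a_2 = (37/17)/(40/3) = 111/680
  n = 3: D(3) = 3(3 + 14/3) = 23; numerator = 1(111/680) + 2(3/17) = 351/680; a_3 = (351/680)/(23) = 351/15640
  n = 4: D(4) = 4(4 + 14/3) = 104/3; numerator = 1(351/15640) + 2(111/680) = 321/920; a_4 = (321/920)/(104/3) = 963/95680

r = 3; a_0 = 1; a_1 = 3/17; a_2 = 111/680; a_3 = 351/15640; a_4 = 963/95680


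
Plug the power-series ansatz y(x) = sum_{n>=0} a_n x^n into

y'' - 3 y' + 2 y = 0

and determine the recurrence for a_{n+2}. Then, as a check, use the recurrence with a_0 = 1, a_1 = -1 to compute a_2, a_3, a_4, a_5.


Substitute y = sum_n a_n x^n.
y''(x) has coefficient (n+2)(n+1) a_{n+2} at x^n;
-3 y'(x) has coefficient -3 (n+1) a_{n+1} at x^n;
2 y(x) has coefficient 2 a_n at x^n.
Matching x^n: (n+2)(n+1) a_{n+2} - 3 (n+1) a_{n+1} + 2 a_n = 0.
Thus a_{n+2} = [3 (n+1) a_{n+1} - 2 a_n] / ((n+1)(n+2)).

Check with a_0 = 1, a_1 = -1 (apply the recurrence for n = 0, 1, 2, 3): a_0 = 1, a_1 = -1, a_2 = -5/2, a_3 = -13/6, a_4 = -29/24, a_5 = -61/120.

a_(n+2) = [3 (n+1) a_(n+1) - 2 a_n] / ((n+1)(n+2)); check: a_0 = 1, a_1 = -1, a_2 = -5/2, a_3 = -13/6, a_4 = -29/24, a_5 = -61/120


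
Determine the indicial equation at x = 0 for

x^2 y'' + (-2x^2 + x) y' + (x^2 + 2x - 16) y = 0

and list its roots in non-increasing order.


Divide by x^2 to reach normal form y'' + P_1(x) y' + P_2(x) y = 0 with P_1(x) = -2 + 1/x and P_2(x) = 1 + 2/x - 16/x^2.
x = 0 is a singular point because the y'-coefficient -2 + 1/x has a pole at x = 0 and the y-coefficient 1 + 2/x - 16/x^2 has a pole at x = 0.
It is a regular singular point because x P_1(x) = p(x) = 1 - 2x and x^2 P_2(x) = q(x) = x^2 + 2x - 16 are polynomials, hence analytic at x = 0.
p(0) = 1,  q(0) = -16.
Indicial equation: r(r-1) + p(0) r + q(0) = 0, i.e. r^2 + (p(0) - 1) r + q(0) = 0, i.e. r^2 - 16 = 0.
Discriminant: (0)^2 - 4(-16) = 64, so r = (0 ± 8)/2.
Solving: r_1 = 4, r_2 = -4.

indicial: r^2 - 16 = 0; roots r_1 = 4, r_2 = -4


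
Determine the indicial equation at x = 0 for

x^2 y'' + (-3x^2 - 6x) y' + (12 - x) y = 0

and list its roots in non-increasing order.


Divide by x^2 to reach normal form y'' + P_1(x) y' + P_2(x) y = 0 with P_1(x) = -3 - 6/x and P_2(x) = -1/x + 12/x^2.
x = 0 is a singular point because the y'-coefficient -3 - 6/x has a pole at x = 0 and the y-coefficient -1/x + 12/x^2 has a pole at x = 0.
It is a regular singular point because x P_1(x) = p(x) = -3x - 6 and x^2 P_2(x) = q(x) = 12 - x are polynomials, hence analytic at x = 0.
p(0) = -6,  q(0) = 12.
Indicial equation: r(r-1) + p(0) r + q(0) = 0, i.e. r^2 + (p(0) - 1) r + q(0) = 0, i.e. r^2 - 7 r + 12 = 0.
Discriminant: (-7)^2 - 4(12) = 1, so r = (7 ± 1)/2.
Solving: r_1 = 4, r_2 = 3.

indicial: r^2 - 7 r + 12 = 0; roots r_1 = 4, r_2 = 3


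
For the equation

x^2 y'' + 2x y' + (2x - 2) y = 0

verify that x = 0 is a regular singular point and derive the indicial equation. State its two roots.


Divide by x^2 to reach normal form y'' + P_1(x) y' + P_2(x) y = 0 with P_1(x) = 2/x and P_2(x) = 2/x - 2/x^2.
x = 0 is a singular point because the y'-coefficient 2/x has a pole at x = 0 and the y-coefficient 2/x - 2/x^2 has a pole at x = 0.
It is a regular singular point because x P_1(x) = p(x) = 2 and x^2 P_2(x) = q(x) = 2x - 2 are polynomials, hence analytic at x = 0.
p(0) = 2,  q(0) = -2.
Indicial equation: r(r-1) + p(0) r + q(0) = 0, i.e. r^2 + (p(0) - 1) r + q(0) = 0, i.e. r^2 + 1 r - 2 = 0.
Discriminant: (1)^2 - 4(-2) = 9, so r = (-1 ± 3)/2.
Solving: r_1 = 1, r_2 = -2.

indicial: r^2 + 1 r - 2 = 0; roots r_1 = 1, r_2 = -2


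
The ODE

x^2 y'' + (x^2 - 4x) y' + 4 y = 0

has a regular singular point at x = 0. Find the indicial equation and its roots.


Divide by x^2 to reach normal form y'' + P_1(x) y' + P_2(x) y = 0 with P_1(x) = 1 - 4/x and P_2(x) = 4/x^2.
x = 0 is a singular point because the y'-coefficient 1 - 4/x has a pole at x = 0 and the y-coefficient 4/x^2 has a pole at x = 0.
It is a regular singular point because x P_1(x) = p(x) = x - 4 and x^2 P_2(x) = q(x) = 4 are polynomials, hence analytic at x = 0.
p(0) = -4,  q(0) = 4.
Indicial equation: r(r-1) + p(0) r + q(0) = 0, i.e. r^2 + (p(0) - 1) r + q(0) = 0, i.e. r^2 - 5 r + 4 = 0.
Discriminant: (-5)^2 - 4(4) = 9, so r = (5 ± 3)/2.
Solving: r_1 = 4, r_2 = 1.

indicial: r^2 - 5 r + 4 = 0; roots r_1 = 4, r_2 = 1


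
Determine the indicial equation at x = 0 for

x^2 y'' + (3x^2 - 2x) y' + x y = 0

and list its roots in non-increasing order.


Divide by x^2 to reach normal form y'' + P_1(x) y' + P_2(x) y = 0 with P_1(x) = 3 - 2/x and P_2(x) = 1/x.
x = 0 is a singular point because the y'-coefficient 3 - 2/x has a pole at x = 0 and the y-coefficient 1/x has a pole at x = 0.
It is a regular singular point because x P_1(x) = p(x) = 3x - 2 and x^2 P_2(x) = q(x) = x are polynomials, hence analytic at x = 0.
p(0) = -2,  q(0) = 0.
Indicial equation: r(r-1) + p(0) r + q(0) = 0, i.e. r^2 + (p(0) - 1) r + q(0) = 0, i.e. r^2 - 3 r = 0.
Discriminant: (-3)^2 - 4(0) = 9, so r = (3 ± 3)/2.
Solving: r_1 = 3, r_2 = 0.

indicial: r^2 - 3 r = 0; roots r_1 = 3, r_2 = 0


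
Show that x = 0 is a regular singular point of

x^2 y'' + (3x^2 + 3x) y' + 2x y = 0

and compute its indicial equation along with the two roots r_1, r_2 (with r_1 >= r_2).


Divide by x^2 to reach normal form y'' + P_1(x) y' + P_2(x) y = 0 with P_1(x) = 3 + 3/x and P_2(x) = 2/x.
x = 0 is a singular point because the y'-coefficient 3 + 3/x has a pole at x = 0 and the y-coefficient 2/x has a pole at x = 0.
It is a regular singular point because x P_1(x) = p(x) = 3x + 3 and x^2 P_2(x) = q(x) = 2x are polynomials, hence analytic at x = 0.
p(0) = 3,  q(0) = 0.
Indicial equation: r(r-1) + p(0) r + q(0) = 0, i.e. r^2 + (p(0) - 1) r + q(0) = 0, i.e. r^2 + 2 r = 0.
Discriminant: (2)^2 - 4(0) = 4, so r = (-2 ± 2)/2.
Solving: r_1 = 0, r_2 = -2.

indicial: r^2 + 2 r = 0; roots r_1 = 0, r_2 = -2


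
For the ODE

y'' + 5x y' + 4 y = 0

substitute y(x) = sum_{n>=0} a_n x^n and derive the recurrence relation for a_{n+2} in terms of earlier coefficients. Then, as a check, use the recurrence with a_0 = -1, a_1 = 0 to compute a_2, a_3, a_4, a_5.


Substitute y = sum_n a_n x^n.
y''(x) has coefficient (n+2)(n+1) a_{n+2} at x^n;
5 x y'(x) has coefficient 5 n a_n at x^n (shift);
4 y(x) has coefficient 4 a_n at x^n.
Matching x^n: (n+2)(n+1) a_{n+2} + (5n + 4) a_n = 0.
Thus a_{n+2} = (-5n - 4) / ((n+1)(n+2)) * a_n.

Check with a_0 = -1, a_1 = 0 (apply the recurrence for n = 0, 1, 2, 3): a_0 = -1, a_1 = 0, a_2 = 2, a_3 = 0, a_4 = -7/3, a_5 = 0.

a_(n+2) = (-5n - 4) / ((n+1)(n+2)) * a_n; check: a_0 = -1, a_1 = 0, a_2 = 2, a_3 = 0, a_4 = -7/3, a_5 = 0


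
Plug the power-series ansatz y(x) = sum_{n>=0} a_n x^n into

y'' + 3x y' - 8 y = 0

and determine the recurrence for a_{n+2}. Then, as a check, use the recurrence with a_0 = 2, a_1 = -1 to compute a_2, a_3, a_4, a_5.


Substitute y = sum_n a_n x^n.
y''(x) has coefficient (n+2)(n+1) a_{n+2} at x^n;
3 x y'(x) has coefficient 3 n a_n at x^n (shift);
-8 y(x) has coefficient -8 a_n at x^n.
Matching x^n: (n+2)(n+1) a_{n+2} + (3n - 8) a_n = 0.
Thus a_{n+2} = (-3n + 8) / ((n+1)(n+2)) * a_n.

Check with a_0 = 2, a_1 = -1 (apply the recurrence for n = 0, 1, 2, 3): a_0 = 2, a_1 = -1, a_2 = 8, a_3 = -5/6, a_4 = 4/3, a_5 = 1/24.

a_(n+2) = (-3n + 8) / ((n+1)(n+2)) * a_n; check: a_0 = 2, a_1 = -1, a_2 = 8, a_3 = -5/6, a_4 = 4/3, a_5 = 1/24


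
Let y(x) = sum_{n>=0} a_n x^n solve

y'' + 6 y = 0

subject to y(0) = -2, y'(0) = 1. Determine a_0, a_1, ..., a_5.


Ansatz: y(x) = sum_{n>=0} a_n x^n, so y'(x) = sum_{n>=1} n a_n x^(n-1) and y''(x) = sum_{n>=2} n(n-1) a_n x^(n-2).
Substitute into P(x) y'' + Q(x) y' + R(x) y = 0 with P(x) = 1, Q(x) = 0, R(x) = 6, and match powers of x.
Initial conditions: a_0 = -2, a_1 = 1.
Setting the coefficient of each power of x to zero and solving order by order (substituting the coefficients already found):
  x^0: 2 a_2 + 6 a_0 = 0  ->  2 a_2 = -6 a_0 = 12  ->  a_2 = 6
  x^1: 6 a_3 + 6 a_1 = 0  ->  6 a_3 = -6 a_1 = -6  ->  a_3 = -1
  x^2: 12 a_4 + 6 a_2 = 0  ->  12 a_4 = -6 a_2 = -36  ->  a_4 = -3
  x^3: 20 a_5 + 6 a_3 = 0  ->  20 a_5 = -6 a_3 = 6  ->  a_5 = 3/10
Truncated series: y(x) = -2 + x + 6 x^2 - x^3 - 3 x^4 + (3/10) x^5 + O(x^6).

a_0 = -2; a_1 = 1; a_2 = 6; a_3 = -1; a_4 = -3; a_5 = 3/10


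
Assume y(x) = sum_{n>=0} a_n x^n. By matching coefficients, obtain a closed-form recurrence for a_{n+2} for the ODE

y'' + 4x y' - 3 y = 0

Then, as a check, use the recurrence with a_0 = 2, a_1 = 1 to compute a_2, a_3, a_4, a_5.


Substitute y = sum_n a_n x^n.
y''(x) has coefficient (n+2)(n+1) a_{n+2} at x^n;
4 x y'(x) has coefficient 4 n a_n at x^n (shift);
-3 y(x) has coefficient -3 a_n at x^n.
Matching x^n: (n+2)(n+1) a_{n+2} + (4n - 3) a_n = 0.
Thus a_{n+2} = (-4n + 3) / ((n+1)(n+2)) * a_n.

Check with a_0 = 2, a_1 = 1 (apply the recurrence for n = 0, 1, 2, 3): a_0 = 2, a_1 = 1, a_2 = 3, a_3 = -1/6, a_4 = -5/4, a_5 = 3/40.

a_(n+2) = (-4n + 3) / ((n+1)(n+2)) * a_n; check: a_0 = 2, a_1 = 1, a_2 = 3, a_3 = -1/6, a_4 = -5/4, a_5 = 3/40
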